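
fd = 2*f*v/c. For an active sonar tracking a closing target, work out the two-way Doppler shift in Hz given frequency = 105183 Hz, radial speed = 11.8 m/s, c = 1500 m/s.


fd = 2*f*v/c = 2 * 105183 * 11.8 / 1500 = 1654.88

1654.88 Hz


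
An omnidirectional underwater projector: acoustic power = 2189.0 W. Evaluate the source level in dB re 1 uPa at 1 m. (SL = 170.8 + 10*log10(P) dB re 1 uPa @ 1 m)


SL = 170.8 + 10*log10(2189.0) = 170.8 + 33.4 = 204.2

204.2 dB


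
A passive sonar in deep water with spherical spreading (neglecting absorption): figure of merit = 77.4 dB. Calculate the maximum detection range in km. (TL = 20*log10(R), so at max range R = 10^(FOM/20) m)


At max range FOM = TL, so 20*log10(R) = 77.4
R = 10^(77.4/20) = 7413.1 m = 7.41 km

7.41 km


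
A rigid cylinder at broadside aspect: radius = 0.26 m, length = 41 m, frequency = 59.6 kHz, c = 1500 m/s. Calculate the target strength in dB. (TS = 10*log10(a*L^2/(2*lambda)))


39.39 dB


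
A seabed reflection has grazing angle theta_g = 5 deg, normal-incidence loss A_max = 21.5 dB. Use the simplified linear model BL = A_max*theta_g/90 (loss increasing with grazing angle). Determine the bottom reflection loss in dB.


BL = A_max * theta_g / 90 = 21.5 * 5 / 90 = 1.19

1.19 dB


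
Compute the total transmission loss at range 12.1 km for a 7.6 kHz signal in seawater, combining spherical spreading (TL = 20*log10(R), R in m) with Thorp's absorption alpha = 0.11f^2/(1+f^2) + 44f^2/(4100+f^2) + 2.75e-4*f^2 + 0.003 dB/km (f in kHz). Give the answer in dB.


Step 1 (Thorp): alpha = 0.11*57.76/(1+57.76) + 44*57.76/(4100+57.76) + 2.75e-4*57.76 + 0.003 = 0.7383 dB/km
Step 2: TL_spread = 20*log10(12100) = 81.66 dB
Step 3: TL_abs = alpha*R = 0.7383 * 12.1 = 8.93 dB
Step 4: TL_total = 81.66 + 8.93 = 90.59

90.59 dB


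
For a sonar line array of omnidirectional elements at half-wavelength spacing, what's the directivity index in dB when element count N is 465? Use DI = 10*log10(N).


DI = 10*log10(465) = 26.67

26.67 dB


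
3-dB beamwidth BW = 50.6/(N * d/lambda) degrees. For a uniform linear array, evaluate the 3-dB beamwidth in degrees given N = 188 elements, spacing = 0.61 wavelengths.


0.44 deg


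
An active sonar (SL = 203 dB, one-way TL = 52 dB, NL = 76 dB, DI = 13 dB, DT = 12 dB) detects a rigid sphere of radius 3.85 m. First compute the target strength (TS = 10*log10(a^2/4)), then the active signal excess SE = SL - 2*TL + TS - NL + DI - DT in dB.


Step 1: TS = 10*log10(3.85^2/4) = 5.69 dB
Step 2: SE = SL - 2*TL + TS - NL + DI - DT = 203 - 2*52 + (5.69) - 76 + 13 - 12 = 29.69

29.69 dB


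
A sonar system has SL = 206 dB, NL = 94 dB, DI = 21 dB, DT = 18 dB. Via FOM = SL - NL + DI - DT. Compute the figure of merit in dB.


FOM = SL - NL + DI - DT = 206 - 94 + 21 - 18 = 115

115 dB


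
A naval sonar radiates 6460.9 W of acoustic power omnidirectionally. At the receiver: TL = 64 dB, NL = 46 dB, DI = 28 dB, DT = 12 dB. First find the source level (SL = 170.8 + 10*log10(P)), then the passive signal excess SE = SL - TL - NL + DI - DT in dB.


Step 1: SL = 170.8 + 10*log10(6460.9) = 208.9 dB
Step 2: SE = SL - TL - NL + DI - DT = 208.9 - 64 - 46 + 28 - 12 = 114.9

114.9 dB


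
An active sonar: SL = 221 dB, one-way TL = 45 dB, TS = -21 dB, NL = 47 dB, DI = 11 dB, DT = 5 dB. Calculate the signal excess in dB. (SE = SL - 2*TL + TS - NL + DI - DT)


SE = SL - 2*TL + TS - NL + DI - DT = 221 - 2*45 + (-21) - 47 + 11 - 5 = 69

69 dB


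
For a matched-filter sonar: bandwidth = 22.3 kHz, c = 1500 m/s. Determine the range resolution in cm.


dR = c/(2*BW) = 1500 / (2 * 22.3e3) = 0.0336 m = 3.36 cm

3.36 cm


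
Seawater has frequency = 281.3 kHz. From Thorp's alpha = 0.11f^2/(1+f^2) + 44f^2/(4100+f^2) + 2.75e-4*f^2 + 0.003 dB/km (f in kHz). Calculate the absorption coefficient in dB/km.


f^2 = 79129.69
alpha = 0.11*79129.69/(1+79129.69) + 44*79129.69/(4100+79129.69) + 2.75e-4*79129.69 + 0.003 = 63.706

63.706 dB/km


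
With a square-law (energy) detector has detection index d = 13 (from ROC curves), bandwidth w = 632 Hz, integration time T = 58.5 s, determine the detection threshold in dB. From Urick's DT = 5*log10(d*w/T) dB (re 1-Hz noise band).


DT = 5*log10(d*w/T) = 5*log10(13 * 632 / 58.5) = 5*log10(140.44) = 10.74

10.74 dB


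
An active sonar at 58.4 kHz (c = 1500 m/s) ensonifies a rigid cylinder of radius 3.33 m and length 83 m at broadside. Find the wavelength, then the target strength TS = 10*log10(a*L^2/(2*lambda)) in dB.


Step 1: lambda = c/f = 1500/58400 = 0.02568 m
Step 2: TS = 10*log10(a*L^2/(2*lambda)) = 10*log10(3.33*83^2/(2*0.02568)) = 56.5

56.5 dB


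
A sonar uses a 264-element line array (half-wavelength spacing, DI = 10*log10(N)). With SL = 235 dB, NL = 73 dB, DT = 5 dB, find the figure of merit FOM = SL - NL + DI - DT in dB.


Step 1: DI = 10*log10(264) = 24.22 dB
Step 2: FOM = SL - NL + DI - DT = 235 - 73 + 24.22 - 5 = 181.22

181.22 dB


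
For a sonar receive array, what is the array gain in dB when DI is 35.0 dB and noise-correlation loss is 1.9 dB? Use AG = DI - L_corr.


AG = DI - L_corr = 35.0 - 1.9 = 33.1

33.1 dB


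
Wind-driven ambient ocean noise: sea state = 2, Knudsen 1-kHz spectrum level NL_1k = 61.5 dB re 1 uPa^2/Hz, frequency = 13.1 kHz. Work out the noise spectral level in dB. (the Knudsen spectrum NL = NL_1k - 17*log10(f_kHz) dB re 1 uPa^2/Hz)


NL = NL_1k - 17*log10(f_kHz) = 61.5 - 17*log10(13.1) = 61.5 - (18.99) = 42.51

42.51 dB


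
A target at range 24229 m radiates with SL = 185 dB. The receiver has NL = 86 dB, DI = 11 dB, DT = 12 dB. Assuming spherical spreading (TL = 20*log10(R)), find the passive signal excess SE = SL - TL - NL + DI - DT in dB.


Step 1: TL = 20*log10(24229) = 87.69 dB
Step 2: SE = 185 - 87.69 - 86 + 11 - 12 = 10.31

10.31 dB


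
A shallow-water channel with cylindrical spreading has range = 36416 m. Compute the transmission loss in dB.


TL = 10*log10(36416) = 45.61

45.61 dB


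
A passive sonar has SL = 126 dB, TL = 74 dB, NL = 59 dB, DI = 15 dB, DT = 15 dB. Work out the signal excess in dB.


SE = SL - TL - NL + DI - DT = 126 - 74 - 59 + 15 - 15 = -7

-7 dB


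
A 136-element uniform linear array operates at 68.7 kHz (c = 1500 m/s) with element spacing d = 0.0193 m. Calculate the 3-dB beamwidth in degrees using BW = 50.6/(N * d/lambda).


Step 1: lambda = 1500/68700 = 0.02183 m
Step 2: d/lambda = 0.0193/0.02183 = 0.8841
Step 3: BW = 50.6/(N * d/lambda) = 50.6/(136 * 0.8841) = 0.42

0.42 deg


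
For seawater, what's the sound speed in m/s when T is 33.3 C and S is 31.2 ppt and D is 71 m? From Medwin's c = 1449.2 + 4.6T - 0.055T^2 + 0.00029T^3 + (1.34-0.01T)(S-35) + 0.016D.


c = 1449.2 + 4.6*33.3 - 0.055*33.3^2 + 0.00029*33.3^3 + (1.34 - 0.01*33.3)*(31.2 - 35) + 0.016*71 = 1549.41

1549.41 m/s


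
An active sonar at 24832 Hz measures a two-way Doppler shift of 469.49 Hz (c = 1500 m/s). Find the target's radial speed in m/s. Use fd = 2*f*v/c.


14.18 m/s


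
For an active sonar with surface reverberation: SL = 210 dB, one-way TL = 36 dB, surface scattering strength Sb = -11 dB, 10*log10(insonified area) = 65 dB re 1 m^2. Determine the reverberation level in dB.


RL = SL - 2*TL + Sb + 10*log10(A) = 210 - 2*36 + (-11) + 65 = 192

192 dB


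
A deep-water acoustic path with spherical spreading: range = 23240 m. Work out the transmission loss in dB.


87.32 dB


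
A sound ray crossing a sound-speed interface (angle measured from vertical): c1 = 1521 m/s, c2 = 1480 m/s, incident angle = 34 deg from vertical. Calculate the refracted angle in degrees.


sin(theta2) = (c2/c1)*sin(theta1) = (1480/1521)*sin(34 deg) = 0.54412
theta2 = arcsin(0.54412) = 32.96

32.96 deg


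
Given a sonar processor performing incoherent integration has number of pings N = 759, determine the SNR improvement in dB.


Gain = 5*log10(759) = 14.4

14.4 dB


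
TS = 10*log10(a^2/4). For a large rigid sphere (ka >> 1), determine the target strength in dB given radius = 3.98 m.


TS = 10*log10(3.98^2 / 4) = 10*log10(3.9601) = 5.98

5.98 dB


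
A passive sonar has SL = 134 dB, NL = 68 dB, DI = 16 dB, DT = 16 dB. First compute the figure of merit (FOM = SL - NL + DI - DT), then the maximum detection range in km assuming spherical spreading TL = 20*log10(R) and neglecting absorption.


Step 1: FOM = SL - NL + DI - DT = 134 - 68 + 16 - 16 = 66 dB
Step 2: at max range FOM = TL = 20*log10(R), so R = 10^(66/20) = 1995.26 m = 2.0 km

2.0 km


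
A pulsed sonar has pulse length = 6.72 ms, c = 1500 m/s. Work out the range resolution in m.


dR = c*tau/2 = 1500 * 6.72e-3 / 2 = 5.04

5.04 m


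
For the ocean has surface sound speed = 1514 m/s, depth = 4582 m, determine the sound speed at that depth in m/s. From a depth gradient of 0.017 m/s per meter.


1591.894 m/s


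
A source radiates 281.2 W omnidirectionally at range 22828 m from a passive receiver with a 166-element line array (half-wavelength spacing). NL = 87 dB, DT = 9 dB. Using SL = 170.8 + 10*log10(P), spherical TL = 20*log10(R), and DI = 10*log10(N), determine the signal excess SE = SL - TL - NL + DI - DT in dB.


Step 1: SL = 170.8 + 10*log10(281.2) = 195.29 dB
Step 2: TL = 20*log10(22828) = 87.17 dB
Step 3: DI = 10*log10(166) = 22.2 dB
Step 4: SE = SL - TL - NL + DI - DT = 195.29 - 87.17 - 87 + 22.2 - 9 = 34.32

34.32 dB


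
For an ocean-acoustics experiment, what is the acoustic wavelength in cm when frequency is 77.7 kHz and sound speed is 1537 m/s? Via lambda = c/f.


1.98 cm


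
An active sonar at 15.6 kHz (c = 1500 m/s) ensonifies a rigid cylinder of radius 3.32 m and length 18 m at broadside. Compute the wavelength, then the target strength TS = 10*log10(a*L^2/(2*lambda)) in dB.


Step 1: lambda = c/f = 1500/15600 = 0.09615 m
Step 2: TS = 10*log10(a*L^2/(2*lambda)) = 10*log10(3.32*18^2/(2*0.09615)) = 37.48

37.48 dB


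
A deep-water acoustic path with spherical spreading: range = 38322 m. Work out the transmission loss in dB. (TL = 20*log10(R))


91.67 dB


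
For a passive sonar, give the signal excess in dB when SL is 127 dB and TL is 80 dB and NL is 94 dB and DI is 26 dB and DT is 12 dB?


SE = SL - TL - NL + DI - DT = 127 - 80 - 94 + 26 - 12 = -33

-33 dB


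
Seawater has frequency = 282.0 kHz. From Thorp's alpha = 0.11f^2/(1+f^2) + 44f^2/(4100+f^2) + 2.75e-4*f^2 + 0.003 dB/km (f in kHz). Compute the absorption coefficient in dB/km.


63.825 dB/km


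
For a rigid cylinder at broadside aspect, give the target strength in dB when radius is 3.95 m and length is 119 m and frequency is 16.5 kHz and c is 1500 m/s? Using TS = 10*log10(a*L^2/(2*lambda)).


lambda = 1500/16500 = 0.09091 m
TS = 10*log10(3.95*119^2/(2*0.09091)) = 54.88

54.88 dB


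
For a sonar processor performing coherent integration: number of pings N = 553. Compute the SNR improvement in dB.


Gain = 10*log10(553) = 27.43

27.43 dB


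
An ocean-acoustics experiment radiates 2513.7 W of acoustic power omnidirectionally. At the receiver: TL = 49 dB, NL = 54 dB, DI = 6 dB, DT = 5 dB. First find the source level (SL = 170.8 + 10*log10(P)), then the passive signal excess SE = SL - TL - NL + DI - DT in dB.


Step 1: SL = 170.8 + 10*log10(2513.7) = 204.8 dB
Step 2: SE = SL - TL - NL + DI - DT = 204.8 - 49 - 54 + 6 - 5 = 102.8

102.8 dB


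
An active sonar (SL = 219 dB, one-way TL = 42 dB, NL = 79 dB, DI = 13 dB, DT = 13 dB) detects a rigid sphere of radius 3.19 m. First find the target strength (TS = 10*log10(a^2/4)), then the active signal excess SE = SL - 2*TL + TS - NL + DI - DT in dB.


Step 1: TS = 10*log10(3.19^2/4) = 4.06 dB
Step 2: SE = SL - 2*TL + TS - NL + DI - DT = 219 - 2*42 + (4.06) - 79 + 13 - 13 = 60.06

60.06 dB


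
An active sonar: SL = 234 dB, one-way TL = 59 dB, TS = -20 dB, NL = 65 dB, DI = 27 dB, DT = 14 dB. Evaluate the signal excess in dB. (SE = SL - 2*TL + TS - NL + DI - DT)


44 dB


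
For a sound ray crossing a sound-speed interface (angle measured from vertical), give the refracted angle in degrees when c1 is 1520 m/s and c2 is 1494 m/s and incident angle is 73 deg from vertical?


sin(theta2) = (c2/c1)*sin(theta1) = (1494/1520)*sin(73 deg) = 0.93995
theta2 = arcsin(0.93995) = 70.04

70.04 deg


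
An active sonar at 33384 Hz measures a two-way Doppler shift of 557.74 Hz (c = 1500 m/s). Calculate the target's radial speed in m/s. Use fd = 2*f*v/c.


From fd = 2*f*v/c, v = c*fd/(2*f) = 1500 * 557.74 / (2*33384) = 12.53

12.53 m/s


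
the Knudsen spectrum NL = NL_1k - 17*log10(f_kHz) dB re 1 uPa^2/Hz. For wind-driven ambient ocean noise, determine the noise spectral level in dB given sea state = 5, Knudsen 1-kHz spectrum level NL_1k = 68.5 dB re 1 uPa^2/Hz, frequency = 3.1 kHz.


NL = NL_1k - 17*log10(f_kHz) = 68.5 - 17*log10(3.1) = 68.5 - (8.35) = 60.15

60.15 dB


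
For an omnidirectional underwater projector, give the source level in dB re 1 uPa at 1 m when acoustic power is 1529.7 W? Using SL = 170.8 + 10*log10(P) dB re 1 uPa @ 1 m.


SL = 170.8 + 10*log10(1529.7) = 170.8 + 31.85 = 202.65

202.65 dB


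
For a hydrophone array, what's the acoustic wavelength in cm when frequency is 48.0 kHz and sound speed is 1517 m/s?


3.16 cm


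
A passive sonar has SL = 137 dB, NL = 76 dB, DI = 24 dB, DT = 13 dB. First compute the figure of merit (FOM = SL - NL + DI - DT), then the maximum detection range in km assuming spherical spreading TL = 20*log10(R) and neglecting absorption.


Step 1: FOM = SL - NL + DI - DT = 137 - 76 + 24 - 13 = 72 dB
Step 2: at max range FOM = TL = 20*log10(R), so R = 10^(72/20) = 3981.07 m = 3.98 km

3.98 km


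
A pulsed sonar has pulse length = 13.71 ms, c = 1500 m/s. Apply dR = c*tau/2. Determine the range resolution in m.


10.2825 m


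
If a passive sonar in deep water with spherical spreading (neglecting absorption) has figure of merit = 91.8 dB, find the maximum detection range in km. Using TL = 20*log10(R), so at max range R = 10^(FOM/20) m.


At max range FOM = TL, so 20*log10(R) = 91.8
R = 10^(91.8/20) = 38904.51 m = 38.9 km

38.9 km


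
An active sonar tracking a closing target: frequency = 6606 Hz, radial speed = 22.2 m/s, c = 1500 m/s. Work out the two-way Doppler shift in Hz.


fd = 2*f*v/c = 2 * 6606 * 22.2 / 1500 = 195.54

195.54 Hz


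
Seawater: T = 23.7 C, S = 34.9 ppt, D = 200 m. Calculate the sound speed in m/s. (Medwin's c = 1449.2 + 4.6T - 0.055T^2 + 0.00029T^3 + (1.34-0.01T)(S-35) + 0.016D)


1534.28 m/s


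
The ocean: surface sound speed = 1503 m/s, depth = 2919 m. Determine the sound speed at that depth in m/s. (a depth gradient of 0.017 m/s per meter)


c = 1503 + 0.017 * 2919 = 1552.623

1552.623 m/s


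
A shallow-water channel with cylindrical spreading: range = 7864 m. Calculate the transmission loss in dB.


38.96 dB


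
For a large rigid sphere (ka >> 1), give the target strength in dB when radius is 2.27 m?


TS = 10*log10(2.27^2 / 4) = 10*log10(1.288225) = 1.1

1.1 dB


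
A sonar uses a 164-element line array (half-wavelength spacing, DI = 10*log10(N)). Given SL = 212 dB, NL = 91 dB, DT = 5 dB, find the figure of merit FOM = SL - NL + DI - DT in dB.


Step 1: DI = 10*log10(164) = 22.15 dB
Step 2: FOM = SL - NL + DI - DT = 212 - 91 + 22.15 - 5 = 138.15

138.15 dB


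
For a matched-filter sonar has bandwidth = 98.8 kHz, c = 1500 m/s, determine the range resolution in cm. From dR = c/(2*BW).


dR = c/(2*BW) = 1500 / (2 * 98.8e3) = 0.0076 m = 0.76 cm

0.76 cm


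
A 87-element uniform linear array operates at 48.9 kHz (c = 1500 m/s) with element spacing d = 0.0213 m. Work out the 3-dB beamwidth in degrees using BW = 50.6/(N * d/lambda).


Step 1: lambda = 1500/48900 = 0.03067 m
Step 2: d/lambda = 0.0213/0.03067 = 0.6945
Step 3: BW = 50.6/(N * d/lambda) = 50.6/(87 * 0.6945) = 0.84

0.84 deg


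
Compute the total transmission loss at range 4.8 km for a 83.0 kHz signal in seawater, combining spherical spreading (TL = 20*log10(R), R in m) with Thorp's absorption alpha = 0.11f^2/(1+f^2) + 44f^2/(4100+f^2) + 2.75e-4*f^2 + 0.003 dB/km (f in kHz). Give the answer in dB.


Step 1 (Thorp): alpha = 0.11*6889.0/(1+6889.0) + 44*6889.0/(4100+6889.0) + 2.75e-4*6889.0 + 0.003 = 29.591 dB/km
Step 2: TL_spread = 20*log10(4800) = 73.62 dB
Step 3: TL_abs = alpha*R = 29.591 * 4.8 = 142.04 dB
Step 4: TL_total = 73.62 + 142.04 = 215.66

215.66 dB


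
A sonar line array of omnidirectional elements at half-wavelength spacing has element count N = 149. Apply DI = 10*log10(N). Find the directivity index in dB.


21.73 dB


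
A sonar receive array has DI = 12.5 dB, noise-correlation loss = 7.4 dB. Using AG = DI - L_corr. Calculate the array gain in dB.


AG = DI - L_corr = 12.5 - 7.4 = 5.1

5.1 dB


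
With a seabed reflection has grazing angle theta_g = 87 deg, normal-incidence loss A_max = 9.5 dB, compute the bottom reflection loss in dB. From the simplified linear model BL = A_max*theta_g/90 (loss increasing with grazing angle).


BL = A_max * theta_g / 90 = 9.5 * 87 / 90 = 9.18

9.18 dB


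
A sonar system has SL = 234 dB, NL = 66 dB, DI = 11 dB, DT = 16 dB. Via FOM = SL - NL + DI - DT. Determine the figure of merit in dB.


FOM = SL - NL + DI - DT = 234 - 66 + 11 - 16 = 163

163 dB


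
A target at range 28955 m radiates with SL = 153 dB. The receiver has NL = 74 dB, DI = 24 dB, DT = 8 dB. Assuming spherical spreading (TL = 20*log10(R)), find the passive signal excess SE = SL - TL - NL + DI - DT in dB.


Step 1: TL = 20*log10(28955) = 89.23 dB
Step 2: SE = 153 - 89.23 - 74 + 24 - 8 = 5.77

5.77 dB


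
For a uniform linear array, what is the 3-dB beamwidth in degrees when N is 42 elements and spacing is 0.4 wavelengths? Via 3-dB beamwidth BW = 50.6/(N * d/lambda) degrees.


BW = 50.6 / (42 * 0.4) = 50.6 / 16.8 = 3.01

3.01 deg


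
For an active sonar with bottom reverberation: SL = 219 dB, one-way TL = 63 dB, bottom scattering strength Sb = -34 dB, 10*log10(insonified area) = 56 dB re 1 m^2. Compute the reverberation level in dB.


RL = SL - 2*TL + Sb + 10*log10(A) = 219 - 2*63 + (-34) + 56 = 115

115 dB


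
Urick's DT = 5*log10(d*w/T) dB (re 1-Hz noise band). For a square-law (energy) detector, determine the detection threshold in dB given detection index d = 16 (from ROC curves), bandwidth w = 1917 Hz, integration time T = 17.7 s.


DT = 5*log10(d*w/T) = 5*log10(16 * 1917 / 17.7) = 5*log10(1732.88) = 16.19

16.19 dB


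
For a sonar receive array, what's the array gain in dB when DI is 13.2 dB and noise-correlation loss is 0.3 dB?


AG = DI - L_corr = 13.2 - 0.3 = 12.9

12.9 dB


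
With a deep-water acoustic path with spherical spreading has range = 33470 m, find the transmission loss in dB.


TL = 20*log10(33470) = 90.49

90.49 dB


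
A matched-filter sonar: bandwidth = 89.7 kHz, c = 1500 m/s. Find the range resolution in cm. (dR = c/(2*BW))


dR = c/(2*BW) = 1500 / (2 * 89.7e3) = 0.0084 m = 0.84 cm

0.84 cm


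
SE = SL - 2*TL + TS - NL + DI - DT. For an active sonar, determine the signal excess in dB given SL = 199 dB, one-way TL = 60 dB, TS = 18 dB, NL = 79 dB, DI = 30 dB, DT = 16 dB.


SE = SL - 2*TL + TS - NL + DI - DT = 199 - 2*60 + (18) - 79 + 30 - 16 = 32

32 dB


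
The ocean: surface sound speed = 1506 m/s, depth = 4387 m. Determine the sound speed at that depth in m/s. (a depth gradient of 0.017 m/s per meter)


c = 1506 + 0.017 * 4387 = 1580.579

1580.579 m/s


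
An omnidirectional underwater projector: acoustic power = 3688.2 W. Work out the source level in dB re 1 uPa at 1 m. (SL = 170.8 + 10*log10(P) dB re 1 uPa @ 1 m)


SL = 170.8 + 10*log10(3688.2) = 170.8 + 35.67 = 206.47

206.47 dB


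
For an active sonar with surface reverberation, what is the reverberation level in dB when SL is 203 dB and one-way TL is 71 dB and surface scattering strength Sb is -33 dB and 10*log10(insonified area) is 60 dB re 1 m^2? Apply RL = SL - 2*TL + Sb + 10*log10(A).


88 dB


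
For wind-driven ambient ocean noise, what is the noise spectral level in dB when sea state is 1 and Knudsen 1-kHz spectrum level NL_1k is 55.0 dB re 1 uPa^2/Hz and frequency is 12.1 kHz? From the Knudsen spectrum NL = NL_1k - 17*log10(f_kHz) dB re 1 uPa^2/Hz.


NL = NL_1k - 17*log10(f_kHz) = 55.0 - 17*log10(12.1) = 55.0 - (18.41) = 36.59

36.59 dB


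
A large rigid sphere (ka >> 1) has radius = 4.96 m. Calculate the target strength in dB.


TS = 10*log10(4.96^2 / 4) = 10*log10(6.1504) = 7.89

7.89 dB


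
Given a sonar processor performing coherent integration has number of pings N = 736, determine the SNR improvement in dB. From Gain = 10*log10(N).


Gain = 10*log10(736) = 28.67

28.67 dB


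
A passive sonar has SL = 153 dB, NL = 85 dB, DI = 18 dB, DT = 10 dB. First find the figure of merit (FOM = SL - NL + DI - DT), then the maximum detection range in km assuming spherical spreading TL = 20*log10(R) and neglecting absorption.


Step 1: FOM = SL - NL + DI - DT = 153 - 85 + 18 - 10 = 76 dB
Step 2: at max range FOM = TL = 20*log10(R), so R = 10^(76/20) = 6309.57 m = 6.31 km

6.31 km


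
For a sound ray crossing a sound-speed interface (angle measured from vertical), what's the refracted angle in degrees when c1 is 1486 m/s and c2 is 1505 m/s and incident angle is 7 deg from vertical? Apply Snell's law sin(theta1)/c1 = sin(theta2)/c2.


sin(theta2) = (c2/c1)*sin(theta1) = (1505/1486)*sin(7 deg) = 0.12343
theta2 = arcsin(0.12343) = 7.09

7.09 deg


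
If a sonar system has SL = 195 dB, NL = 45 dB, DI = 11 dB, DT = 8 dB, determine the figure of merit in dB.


FOM = SL - NL + DI - DT = 195 - 45 + 11 - 8 = 153

153 dB


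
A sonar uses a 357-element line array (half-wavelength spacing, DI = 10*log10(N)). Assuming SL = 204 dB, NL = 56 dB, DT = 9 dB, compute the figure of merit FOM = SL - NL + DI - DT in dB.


164.53 dB


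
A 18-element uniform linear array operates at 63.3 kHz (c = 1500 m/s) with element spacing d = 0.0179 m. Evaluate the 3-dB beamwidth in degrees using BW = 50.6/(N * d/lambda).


3.72 deg


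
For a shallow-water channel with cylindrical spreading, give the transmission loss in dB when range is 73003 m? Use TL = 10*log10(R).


TL = 10*log10(73003) = 48.63

48.63 dB


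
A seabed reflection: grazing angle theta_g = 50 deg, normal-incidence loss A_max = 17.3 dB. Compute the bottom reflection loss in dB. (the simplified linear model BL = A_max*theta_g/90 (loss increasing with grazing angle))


BL = A_max * theta_g / 90 = 17.3 * 50 / 90 = 9.61

9.61 dB


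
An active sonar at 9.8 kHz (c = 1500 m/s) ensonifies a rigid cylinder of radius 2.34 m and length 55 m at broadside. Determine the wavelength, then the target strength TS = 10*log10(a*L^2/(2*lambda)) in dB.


Step 1: lambda = c/f = 1500/9800 = 0.15306 m
Step 2: TS = 10*log10(a*L^2/(2*lambda)) = 10*log10(2.34*55^2/(2*0.15306)) = 43.64

43.64 dB


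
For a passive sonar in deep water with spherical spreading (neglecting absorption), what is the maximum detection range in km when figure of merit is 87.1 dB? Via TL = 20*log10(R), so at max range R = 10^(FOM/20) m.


At max range FOM = TL, so 20*log10(R) = 87.1
R = 10^(87.1/20) = 22646.44 m = 22.65 km

22.65 km


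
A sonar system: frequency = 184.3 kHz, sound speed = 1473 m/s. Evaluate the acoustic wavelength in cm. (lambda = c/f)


0.8 cm


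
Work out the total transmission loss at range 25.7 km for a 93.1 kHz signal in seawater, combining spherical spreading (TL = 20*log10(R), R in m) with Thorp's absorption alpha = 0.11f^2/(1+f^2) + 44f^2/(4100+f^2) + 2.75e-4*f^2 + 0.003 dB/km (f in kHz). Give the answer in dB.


Step 1 (Thorp): alpha = 0.11*8667.61/(1+8667.61) + 44*8667.61/(4100+8667.61) + 2.75e-4*8667.61 + 0.003 = 32.3671 dB/km
Step 2: TL_spread = 20*log10(25700) = 88.2 dB
Step 3: TL_abs = alpha*R = 32.3671 * 25.7 = 831.83 dB
Step 4: TL_total = 88.2 + 831.83 = 920.03

920.03 dB


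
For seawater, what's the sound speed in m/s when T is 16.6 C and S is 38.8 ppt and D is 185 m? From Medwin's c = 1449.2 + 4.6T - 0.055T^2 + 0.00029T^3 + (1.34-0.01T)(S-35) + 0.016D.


1519.15 m/s


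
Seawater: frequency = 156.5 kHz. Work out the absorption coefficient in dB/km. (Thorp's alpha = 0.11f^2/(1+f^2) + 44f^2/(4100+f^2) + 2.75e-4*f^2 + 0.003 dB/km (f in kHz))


44.539 dB/km


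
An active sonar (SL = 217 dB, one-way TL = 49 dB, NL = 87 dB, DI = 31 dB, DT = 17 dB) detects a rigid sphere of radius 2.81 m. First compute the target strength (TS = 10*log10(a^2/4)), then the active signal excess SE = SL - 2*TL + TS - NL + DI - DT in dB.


Step 1: TS = 10*log10(2.81^2/4) = 2.95 dB
Step 2: SE = SL - 2*TL + TS - NL + DI - DT = 217 - 2*49 + (2.95) - 87 + 31 - 17 = 48.95

48.95 dB


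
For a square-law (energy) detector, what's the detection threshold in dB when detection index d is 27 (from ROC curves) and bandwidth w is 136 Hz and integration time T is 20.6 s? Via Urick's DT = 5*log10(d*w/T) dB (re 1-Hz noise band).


DT = 5*log10(d*w/T) = 5*log10(27 * 136 / 20.6) = 5*log10(178.25) = 11.26

11.26 dB


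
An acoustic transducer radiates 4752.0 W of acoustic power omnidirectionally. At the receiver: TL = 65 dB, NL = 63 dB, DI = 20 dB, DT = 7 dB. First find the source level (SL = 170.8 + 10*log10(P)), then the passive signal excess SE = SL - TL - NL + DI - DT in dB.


Step 1: SL = 170.8 + 10*log10(4752.0) = 207.57 dB
Step 2: SE = SL - TL - NL + DI - DT = 207.57 - 65 - 63 + 20 - 7 = 92.57

92.57 dB


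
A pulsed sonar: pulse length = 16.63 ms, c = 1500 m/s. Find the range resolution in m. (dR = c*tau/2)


12.4725 m


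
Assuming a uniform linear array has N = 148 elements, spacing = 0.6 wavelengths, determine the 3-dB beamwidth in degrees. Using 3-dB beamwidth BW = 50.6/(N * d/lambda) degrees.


BW = 50.6 / (148 * 0.6) = 50.6 / 88.8 = 0.57

0.57 deg


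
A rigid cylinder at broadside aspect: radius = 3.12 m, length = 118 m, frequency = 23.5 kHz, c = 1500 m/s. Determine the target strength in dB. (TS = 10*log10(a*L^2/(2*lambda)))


55.32 dB


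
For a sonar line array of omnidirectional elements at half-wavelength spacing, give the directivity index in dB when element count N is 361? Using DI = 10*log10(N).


DI = 10*log10(361) = 25.58

25.58 dB


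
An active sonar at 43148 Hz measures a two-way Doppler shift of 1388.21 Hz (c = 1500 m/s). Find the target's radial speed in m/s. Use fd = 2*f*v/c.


24.13 m/s


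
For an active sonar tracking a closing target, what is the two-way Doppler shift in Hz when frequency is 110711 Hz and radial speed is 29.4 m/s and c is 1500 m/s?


4339.87 Hz


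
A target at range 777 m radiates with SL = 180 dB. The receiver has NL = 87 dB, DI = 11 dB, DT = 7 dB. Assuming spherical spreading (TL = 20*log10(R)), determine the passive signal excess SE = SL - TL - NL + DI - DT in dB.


39.19 dB


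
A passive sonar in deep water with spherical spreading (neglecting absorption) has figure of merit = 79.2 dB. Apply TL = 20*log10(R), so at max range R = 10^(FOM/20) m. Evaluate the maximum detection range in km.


At max range FOM = TL, so 20*log10(R) = 79.2
R = 10^(79.2/20) = 9120.11 m = 9.12 km

9.12 km


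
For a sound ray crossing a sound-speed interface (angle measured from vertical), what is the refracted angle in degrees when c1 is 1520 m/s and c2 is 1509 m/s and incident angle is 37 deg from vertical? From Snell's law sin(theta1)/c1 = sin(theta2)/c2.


sin(theta2) = (c2/c1)*sin(theta1) = (1509/1520)*sin(37 deg) = 0.59746
theta2 = arcsin(0.59746) = 36.69

36.69 deg


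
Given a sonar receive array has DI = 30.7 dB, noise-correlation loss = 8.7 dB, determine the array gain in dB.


AG = DI - L_corr = 30.7 - 8.7 = 22.0

22.0 dB


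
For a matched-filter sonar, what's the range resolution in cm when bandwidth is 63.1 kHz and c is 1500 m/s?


dR = c/(2*BW) = 1500 / (2 * 63.1e3) = 0.0119 m = 1.19 cm

1.19 cm


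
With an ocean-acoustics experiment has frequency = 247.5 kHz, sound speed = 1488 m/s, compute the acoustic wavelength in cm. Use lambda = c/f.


0.6 cm


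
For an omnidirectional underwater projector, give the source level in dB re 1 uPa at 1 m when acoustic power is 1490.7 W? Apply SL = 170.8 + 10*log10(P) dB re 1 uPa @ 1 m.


202.53 dB


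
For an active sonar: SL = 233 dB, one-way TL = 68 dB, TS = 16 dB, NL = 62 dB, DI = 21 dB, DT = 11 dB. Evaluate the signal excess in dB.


SE = SL - 2*TL + TS - NL + DI - DT = 233 - 2*68 + (16) - 62 + 21 - 11 = 61

61 dB


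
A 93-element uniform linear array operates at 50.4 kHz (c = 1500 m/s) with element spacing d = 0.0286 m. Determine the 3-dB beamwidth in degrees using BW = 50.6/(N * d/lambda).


Step 1: lambda = 1500/50400 = 0.02976 m
Step 2: d/lambda = 0.0286/0.02976 = 0.961
Step 3: BW = 50.6/(N * d/lambda) = 50.6/(93 * 0.961) = 0.57

0.57 deg


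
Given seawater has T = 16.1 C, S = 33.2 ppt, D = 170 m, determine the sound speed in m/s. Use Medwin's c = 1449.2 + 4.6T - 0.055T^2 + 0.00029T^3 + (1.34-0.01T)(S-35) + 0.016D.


c = 1449.2 + 4.6*16.1 - 0.055*16.1^2 + 0.00029*16.1^3 + (1.34 - 0.01*16.1)*(33.2 - 35) + 0.016*170 = 1510.81

1510.81 m/s


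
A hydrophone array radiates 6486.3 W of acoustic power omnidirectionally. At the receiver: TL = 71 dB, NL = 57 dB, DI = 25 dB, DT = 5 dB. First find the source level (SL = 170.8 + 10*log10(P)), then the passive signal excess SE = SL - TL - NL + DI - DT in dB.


Step 1: SL = 170.8 + 10*log10(6486.3) = 208.92 dB
Step 2: SE = SL - TL - NL + DI - DT = 208.92 - 71 - 57 + 25 - 5 = 100.92

100.92 dB


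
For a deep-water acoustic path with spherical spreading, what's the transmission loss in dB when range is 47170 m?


93.47 dB


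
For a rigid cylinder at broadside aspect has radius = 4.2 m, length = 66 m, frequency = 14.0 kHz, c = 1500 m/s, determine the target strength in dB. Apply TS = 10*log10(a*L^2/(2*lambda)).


49.31 dB


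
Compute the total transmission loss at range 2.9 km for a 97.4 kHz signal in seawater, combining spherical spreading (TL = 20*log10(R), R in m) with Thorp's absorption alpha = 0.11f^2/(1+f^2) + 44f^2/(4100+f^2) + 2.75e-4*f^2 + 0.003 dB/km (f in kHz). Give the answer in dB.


Step 1 (Thorp): alpha = 0.11*9486.76/(1+9486.76) + 44*9486.76/(4100+9486.76) + 2.75e-4*9486.76 + 0.003 = 33.4442 dB/km
Step 2: TL_spread = 20*log10(2900) = 69.25 dB
Step 3: TL_abs = alpha*R = 33.4442 * 2.9 = 96.99 dB
Step 4: TL_total = 69.25 + 96.99 = 166.24

166.24 dB


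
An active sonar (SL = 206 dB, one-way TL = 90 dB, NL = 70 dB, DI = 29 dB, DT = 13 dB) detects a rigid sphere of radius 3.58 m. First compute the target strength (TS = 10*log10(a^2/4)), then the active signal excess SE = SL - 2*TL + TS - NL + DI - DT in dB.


Step 1: TS = 10*log10(3.58^2/4) = 5.06 dB
Step 2: SE = SL - 2*TL + TS - NL + DI - DT = 206 - 2*90 + (5.06) - 70 + 29 - 13 = -22.94

-22.94 dB


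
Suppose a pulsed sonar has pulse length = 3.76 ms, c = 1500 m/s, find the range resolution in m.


2.82 m


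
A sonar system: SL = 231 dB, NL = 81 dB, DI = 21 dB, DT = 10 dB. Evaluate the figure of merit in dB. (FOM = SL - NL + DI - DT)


FOM = SL - NL + DI - DT = 231 - 81 + 21 - 10 = 161

161 dB


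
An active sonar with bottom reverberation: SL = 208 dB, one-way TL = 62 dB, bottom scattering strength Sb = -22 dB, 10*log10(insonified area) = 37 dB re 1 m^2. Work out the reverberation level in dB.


RL = SL - 2*TL + Sb + 10*log10(A) = 208 - 2*62 + (-22) + 37 = 99

99 dB


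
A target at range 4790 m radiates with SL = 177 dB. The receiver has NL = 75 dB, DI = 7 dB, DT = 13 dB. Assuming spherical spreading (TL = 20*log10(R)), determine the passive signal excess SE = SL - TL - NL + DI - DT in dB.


Step 1: TL = 20*log10(4790) = 73.61 dB
Step 2: SE = 177 - 73.61 - 75 + 7 - 13 = 22.39

22.39 dB


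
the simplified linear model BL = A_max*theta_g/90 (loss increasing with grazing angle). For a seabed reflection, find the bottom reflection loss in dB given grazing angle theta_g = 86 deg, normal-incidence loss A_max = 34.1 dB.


32.58 dB


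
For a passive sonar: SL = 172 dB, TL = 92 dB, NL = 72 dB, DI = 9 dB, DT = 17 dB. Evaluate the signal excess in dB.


SE = SL - TL - NL + DI - DT = 172 - 92 - 72 + 9 - 17 = 0

0 dB


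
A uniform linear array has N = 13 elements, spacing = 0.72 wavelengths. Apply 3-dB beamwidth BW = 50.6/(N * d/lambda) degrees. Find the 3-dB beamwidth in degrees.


BW = 50.6 / (13 * 0.72) = 50.6 / 9.36 = 5.41

5.41 deg


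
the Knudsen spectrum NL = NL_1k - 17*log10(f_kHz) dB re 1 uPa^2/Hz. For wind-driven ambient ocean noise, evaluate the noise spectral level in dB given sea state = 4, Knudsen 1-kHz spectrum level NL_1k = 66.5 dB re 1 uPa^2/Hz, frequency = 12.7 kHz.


NL = NL_1k - 17*log10(f_kHz) = 66.5 - 17*log10(12.7) = 66.5 - (18.76) = 47.74

47.74 dB


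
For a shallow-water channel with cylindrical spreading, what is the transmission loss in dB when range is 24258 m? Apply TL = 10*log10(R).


TL = 10*log10(24258) = 43.85

43.85 dB


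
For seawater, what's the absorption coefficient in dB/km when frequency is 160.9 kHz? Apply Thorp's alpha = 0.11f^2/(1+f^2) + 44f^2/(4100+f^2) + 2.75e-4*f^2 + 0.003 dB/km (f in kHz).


f^2 = 25888.81
alpha = 0.11*25888.81/(1+25888.81) + 44*25888.81/(4100+25888.81) + 2.75e-4*25888.81 + 0.003 = 45.217

45.217 dB/km


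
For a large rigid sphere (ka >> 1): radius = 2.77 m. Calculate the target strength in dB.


TS = 10*log10(2.77^2 / 4) = 10*log10(1.918225) = 2.83

2.83 dB


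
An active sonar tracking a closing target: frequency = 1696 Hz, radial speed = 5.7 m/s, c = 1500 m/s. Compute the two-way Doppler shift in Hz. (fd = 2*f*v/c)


fd = 2*f*v/c = 2 * 1696 * 5.7 / 1500 = 12.89

12.89 Hz


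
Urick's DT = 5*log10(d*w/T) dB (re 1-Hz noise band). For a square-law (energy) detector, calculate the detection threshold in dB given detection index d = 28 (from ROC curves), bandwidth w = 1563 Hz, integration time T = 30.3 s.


DT = 5*log10(d*w/T) = 5*log10(28 * 1563 / 30.3) = 5*log10(1444.36) = 15.8

15.8 dB


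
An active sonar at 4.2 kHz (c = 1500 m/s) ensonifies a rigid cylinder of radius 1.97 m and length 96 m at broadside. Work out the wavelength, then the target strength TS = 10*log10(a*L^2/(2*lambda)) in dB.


Step 1: lambda = c/f = 1500/4200 = 0.35714 m
Step 2: TS = 10*log10(a*L^2/(2*lambda)) = 10*log10(1.97*96^2/(2*0.35714)) = 44.05

44.05 dB


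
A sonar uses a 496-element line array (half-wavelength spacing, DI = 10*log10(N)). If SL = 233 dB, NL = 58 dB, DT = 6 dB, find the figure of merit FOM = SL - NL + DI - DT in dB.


Step 1: DI = 10*log10(496) = 26.95 dB
Step 2: FOM = SL - NL + DI - DT = 233 - 58 + 26.95 - 6 = 195.95

195.95 dB


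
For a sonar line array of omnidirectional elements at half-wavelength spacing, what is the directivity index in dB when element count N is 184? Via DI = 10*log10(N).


DI = 10*log10(184) = 22.65

22.65 dB


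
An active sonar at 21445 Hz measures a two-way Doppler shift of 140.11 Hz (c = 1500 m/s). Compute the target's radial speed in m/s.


From fd = 2*f*v/c, v = c*fd/(2*f) = 1500 * 140.11 / (2*21445) = 4.9

4.9 m/s


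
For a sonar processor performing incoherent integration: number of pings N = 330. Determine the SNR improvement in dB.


Gain = 5*log10(330) = 12.59

12.59 dB


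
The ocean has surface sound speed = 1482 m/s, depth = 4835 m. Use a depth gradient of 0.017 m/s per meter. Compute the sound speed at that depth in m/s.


c = 1482 + 0.017 * 4835 = 1564.195

1564.195 m/s


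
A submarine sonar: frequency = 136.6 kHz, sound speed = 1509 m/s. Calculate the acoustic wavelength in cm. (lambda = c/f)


1.1 cm


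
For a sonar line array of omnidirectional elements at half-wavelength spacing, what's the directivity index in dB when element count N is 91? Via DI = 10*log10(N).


19.59 dB


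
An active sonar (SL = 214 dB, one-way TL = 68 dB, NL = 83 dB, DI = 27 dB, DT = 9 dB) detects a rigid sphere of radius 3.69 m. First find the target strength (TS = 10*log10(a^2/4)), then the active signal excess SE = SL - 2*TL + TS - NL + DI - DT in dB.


Step 1: TS = 10*log10(3.69^2/4) = 5.32 dB
Step 2: SE = SL - 2*TL + TS - NL + DI - DT = 214 - 2*68 + (5.32) - 83 + 27 - 9 = 18.32

18.32 dB


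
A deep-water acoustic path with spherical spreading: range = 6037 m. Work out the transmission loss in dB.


TL = 20*log10(6037) = 75.62

75.62 dB


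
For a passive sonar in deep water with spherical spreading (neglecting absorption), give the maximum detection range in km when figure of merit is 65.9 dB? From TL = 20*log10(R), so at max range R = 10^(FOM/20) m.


At max range FOM = TL, so 20*log10(R) = 65.9
R = 10^(65.9/20) = 1972.42 m = 1.97 km

1.97 km


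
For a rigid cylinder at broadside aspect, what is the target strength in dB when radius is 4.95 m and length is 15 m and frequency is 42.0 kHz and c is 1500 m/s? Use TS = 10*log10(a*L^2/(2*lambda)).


41.93 dB


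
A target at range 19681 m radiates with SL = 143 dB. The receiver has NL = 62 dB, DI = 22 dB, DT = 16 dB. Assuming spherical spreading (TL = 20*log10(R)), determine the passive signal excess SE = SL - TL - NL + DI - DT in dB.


1.12 dB


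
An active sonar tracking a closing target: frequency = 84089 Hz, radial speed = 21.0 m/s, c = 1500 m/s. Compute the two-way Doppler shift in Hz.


2354.49 Hz


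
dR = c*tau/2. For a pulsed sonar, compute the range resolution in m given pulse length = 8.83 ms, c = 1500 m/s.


dR = c*tau/2 = 1500 * 8.83e-3 / 2 = 6.6225

6.6225 m


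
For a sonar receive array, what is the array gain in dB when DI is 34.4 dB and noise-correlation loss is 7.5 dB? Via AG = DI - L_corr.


AG = DI - L_corr = 34.4 - 7.5 = 26.9

26.9 dB


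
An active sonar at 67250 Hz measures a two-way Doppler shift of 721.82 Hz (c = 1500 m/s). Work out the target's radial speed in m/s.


From fd = 2*f*v/c, v = c*fd/(2*f) = 1500 * 721.82 / (2*67250) = 8.05

8.05 m/s


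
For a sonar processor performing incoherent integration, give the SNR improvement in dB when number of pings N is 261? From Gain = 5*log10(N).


12.08 dB


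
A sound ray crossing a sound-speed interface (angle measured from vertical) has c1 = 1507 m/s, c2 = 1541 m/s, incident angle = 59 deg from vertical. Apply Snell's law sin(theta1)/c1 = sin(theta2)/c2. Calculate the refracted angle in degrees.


sin(theta2) = (c2/c1)*sin(theta1) = (1541/1507)*sin(59 deg) = 0.87651
theta2 = arcsin(0.87651) = 61.22

61.22 deg


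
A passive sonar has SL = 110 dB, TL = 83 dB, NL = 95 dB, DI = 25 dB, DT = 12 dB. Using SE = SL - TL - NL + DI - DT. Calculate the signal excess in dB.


SE = SL - TL - NL + DI - DT = 110 - 83 - 95 + 25 - 12 = -55

-55 dB


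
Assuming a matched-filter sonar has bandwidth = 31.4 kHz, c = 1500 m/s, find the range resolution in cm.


2.39 cm


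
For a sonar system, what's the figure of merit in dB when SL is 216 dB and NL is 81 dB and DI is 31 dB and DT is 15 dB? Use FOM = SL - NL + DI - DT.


FOM = SL - NL + DI - DT = 216 - 81 + 31 - 15 = 151

151 dB


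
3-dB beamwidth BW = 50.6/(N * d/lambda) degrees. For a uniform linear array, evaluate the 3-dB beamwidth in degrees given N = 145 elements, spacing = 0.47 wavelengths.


0.74 deg


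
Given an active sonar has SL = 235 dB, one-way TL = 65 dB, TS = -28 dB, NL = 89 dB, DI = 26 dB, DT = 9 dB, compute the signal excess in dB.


SE = SL - 2*TL + TS - NL + DI - DT = 235 - 2*65 + (-28) - 89 + 26 - 9 = 5

5 dB


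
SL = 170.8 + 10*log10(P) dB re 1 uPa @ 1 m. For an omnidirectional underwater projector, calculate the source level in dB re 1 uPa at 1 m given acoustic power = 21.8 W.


SL = 170.8 + 10*log10(21.8) = 170.8 + 13.38 = 184.18

184.18 dB
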